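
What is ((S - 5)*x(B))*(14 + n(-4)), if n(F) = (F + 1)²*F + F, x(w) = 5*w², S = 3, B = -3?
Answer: 2340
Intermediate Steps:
n(F) = F + F*(1 + F)² (n(F) = (1 + F)²*F + F = F*(1 + F)² + F = F + F*(1 + F)²)
((S - 5)*x(B))*(14 + n(-4)) = ((3 - 5)*(5*(-3)²))*(14 - 4*(1 + (1 - 4)²)) = (-10*9)*(14 - 4*(1 + (-3)²)) = (-2*45)*(14 - 4*(1 + 9)) = -90*(14 - 4*10) = -90*(14 - 40) = -90*(-26) = 2340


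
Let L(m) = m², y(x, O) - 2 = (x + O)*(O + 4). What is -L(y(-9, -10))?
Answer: -13456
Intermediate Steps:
y(x, O) = 2 + (4 + O)*(O + x) (y(x, O) = 2 + (x + O)*(O + 4) = 2 + (O + x)*(4 + O) = 2 + (4 + O)*(O + x))
-L(y(-9, -10)) = -(2 + (-10)² + 4*(-10) + 4*(-9) - 10*(-9))² = -(2 + 100 - 40 - 36 + 90)² = -1*116² = -1*13456 = -13456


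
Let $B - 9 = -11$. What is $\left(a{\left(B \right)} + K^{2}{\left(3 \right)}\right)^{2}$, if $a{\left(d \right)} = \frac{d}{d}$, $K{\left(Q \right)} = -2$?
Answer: $25$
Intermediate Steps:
$B = -2$ ($B = 9 - 11 = -2$)
$a{\left(d \right)} = 1$
$\left(a{\left(B \right)} + K^{2}{\left(3 \right)}\right)^{2} = \left(1 + \left(-2\right)^{2}\right)^{2} = \left(1 + 4\right)^{2} = 5^{2} = 25$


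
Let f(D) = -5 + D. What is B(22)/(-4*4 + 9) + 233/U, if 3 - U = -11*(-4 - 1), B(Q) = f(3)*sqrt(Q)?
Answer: -233/52 + 2*sqrt(22)/7 ≈ -3.1407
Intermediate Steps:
B(Q) = -2*sqrt(Q) (B(Q) = (-5 + 3)*sqrt(Q) = -2*sqrt(Q))
U = -52 (U = 3 - (-11)*(-4 - 1) = 3 - (-11)*(-5) = 3 - 1*55 = 3 - 55 = -52)
B(22)/(-4*4 + 9) + 233/U = (-2*sqrt(22))/(-4*4 + 9) + 233/(-52) = (-2*sqrt(22))/(-16 + 9) + 233*(-1/52) = -2*sqrt(22)/(-7) - 233/52 = -2*sqrt(22)*(-1/7) - 233/52 = 2*sqrt(22)/7 - 233/52 = -233/52 + 2*sqrt(22)/7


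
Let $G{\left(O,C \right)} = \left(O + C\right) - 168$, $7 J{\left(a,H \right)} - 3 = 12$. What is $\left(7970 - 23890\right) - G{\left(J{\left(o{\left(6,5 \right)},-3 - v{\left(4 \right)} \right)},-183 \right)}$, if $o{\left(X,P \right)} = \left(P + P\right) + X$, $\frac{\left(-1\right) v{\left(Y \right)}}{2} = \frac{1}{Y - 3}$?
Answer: $- \frac{108998}{7} \approx -15571.0$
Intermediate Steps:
$v{\left(Y \right)} = - \frac{2}{-3 + Y}$ ($v{\left(Y \right)} = - \frac{2}{Y - 3} = - \frac{2}{-3 + Y}$)
$o{\left(X,P \right)} = X + 2 P$ ($o{\left(X,P \right)} = 2 P + X = X + 2 P$)
$J{\left(a,H \right)} = \frac{15}{7}$ ($J{\left(a,H \right)} = \frac{3}{7} + \frac{1}{7} \cdot 12 = \frac{3}{7} + \frac{12}{7} = \frac{15}{7}$)
$G{\left(O,C \right)} = -168 + C + O$ ($G{\left(O,C \right)} = \left(C + O\right) - 168 = -168 + C + O$)
$\left(7970 - 23890\right) - G{\left(J{\left(o{\left(6,5 \right)},-3 - v{\left(4 \right)} \right)},-183 \right)} = \left(7970 - 23890\right) - \left(-168 - 183 + \frac{15}{7}\right) = \left(7970 - 23890\right) - - \frac{2442}{7} = -15920 + \frac{2442}{7} = - \frac{108998}{7}$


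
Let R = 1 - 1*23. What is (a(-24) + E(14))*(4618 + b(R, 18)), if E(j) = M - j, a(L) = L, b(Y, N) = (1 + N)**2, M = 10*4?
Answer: 9958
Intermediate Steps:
R = -22 (R = 1 - 23 = -22)
M = 40
E(j) = 40 - j
(a(-24) + E(14))*(4618 + b(R, 18)) = (-24 + (40 - 1*14))*(4618 + (1 + 18)**2) = (-24 + (40 - 14))*(4618 + 19**2) = (-24 + 26)*(4618 + 361) = 2*4979 = 9958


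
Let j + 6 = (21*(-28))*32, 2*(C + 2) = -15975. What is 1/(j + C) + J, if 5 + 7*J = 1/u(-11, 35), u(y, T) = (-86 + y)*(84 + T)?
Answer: -3095066670/4332792023 ≈ -0.71434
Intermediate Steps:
C = -15979/2 (C = -2 + (1/2)*(-15975) = -2 - 15975/2 = -15979/2 ≈ -7989.5)
j = -18822 (j = -6 + (21*(-28))*32 = -6 - 588*32 = -6 - 18816 = -18822)
J = -57716/80801 (J = -5/7 + 1/(7*(-7224 - 86*35 + 84*(-11) + 35*(-11))) = -5/7 + 1/(7*(-7224 - 3010 - 924 - 385)) = -5/7 + (1/7)/(-11543) = -5/7 + (1/7)*(-1/11543) = -5/7 - 1/80801 = -57716/80801 ≈ -0.71430)
1/(j + C) + J = 1/(-18822 - 15979/2) - 57716/80801 = 1/(-53623/2) - 57716/80801 = -2/53623 - 57716/80801 = -3095066670/4332792023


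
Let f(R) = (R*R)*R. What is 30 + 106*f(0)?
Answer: 30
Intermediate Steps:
f(R) = R³ (f(R) = R²*R = R³)
30 + 106*f(0) = 30 + 106*0³ = 30 + 106*0 = 30 + 0 = 30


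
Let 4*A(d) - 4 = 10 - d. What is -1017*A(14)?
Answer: 0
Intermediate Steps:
A(d) = 7/2 - d/4 (A(d) = 1 + (10 - d)/4 = 1 + (5/2 - d/4) = 7/2 - d/4)
-1017*A(14) = -1017*(7/2 - ¼*14) = -1017*(7/2 - 7/2) = -1017*0 = 0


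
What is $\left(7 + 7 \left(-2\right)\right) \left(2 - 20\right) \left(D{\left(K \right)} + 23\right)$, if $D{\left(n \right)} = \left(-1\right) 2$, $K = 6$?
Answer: $2646$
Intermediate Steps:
$D{\left(n \right)} = -2$
$\left(7 + 7 \left(-2\right)\right) \left(2 - 20\right) \left(D{\left(K \right)} + 23\right) = \left(7 + 7 \left(-2\right)\right) \left(2 - 20\right) \left(-2 + 23\right) = \left(7 - 14\right) \left(\left(-18\right) 21\right) = \left(-7\right) \left(-378\right) = 2646$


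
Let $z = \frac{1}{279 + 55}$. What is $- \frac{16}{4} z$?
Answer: $- \frac{2}{167} \approx -0.011976$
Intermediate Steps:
$z = \frac{1}{334} \approx 0.002994$
$- \frac{16}{4} z = - \frac{16}{4} \cdot \frac{1}{334} = \left(-16\right) \frac{1}{4} \cdot \frac{1}{334} = \left(-4\right) \frac{1}{334} = - \frac{2}{167}$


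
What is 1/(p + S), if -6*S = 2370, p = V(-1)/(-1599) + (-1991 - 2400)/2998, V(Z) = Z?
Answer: -4793802/1900570001 ≈ -0.0025223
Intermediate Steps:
p = -7018211/4793802 (p = -1/(-1599) + (-1991 - 2400)/2998 = -1*(-1/1599) - 4391*1/2998 = 1/1599 - 4391/2998 = -7018211/4793802 ≈ -1.4640)
S = -395 (S = -1/6*2370 = -395)
1/(p + S) = 1/(-7018211/4793802 - 395) = 1/(-1900570001/4793802) = -4793802/1900570001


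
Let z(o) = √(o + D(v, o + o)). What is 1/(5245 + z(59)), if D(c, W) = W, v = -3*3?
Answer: 5245/27509848 - √177/27509848 ≈ 0.00019018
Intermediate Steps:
v = -9
z(o) = √3*√o (z(o) = √(o + (o + o)) = √(o + 2*o) = √(3*o) = √3*√o)
1/(5245 + z(59)) = 1/(5245 + √3*√59) = 1/(5245 + √177)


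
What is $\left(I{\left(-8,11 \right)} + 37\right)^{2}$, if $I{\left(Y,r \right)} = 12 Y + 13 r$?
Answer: $7056$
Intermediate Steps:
$\left(I{\left(-8,11 \right)} + 37\right)^{2} = \left(\left(12 \left(-8\right) + 13 \cdot 11\right) + 37\right)^{2} = \left(\left(-96 + 143\right) + 37\right)^{2} = \left(47 + 37\right)^{2} = 84^{2} = 7056$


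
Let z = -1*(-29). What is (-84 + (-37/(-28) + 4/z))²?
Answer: 4492082529/659344 ≈ 6813.0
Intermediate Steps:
z = 29
(-84 + (-37/(-28) + 4/z))² = (-84 + (-37/(-28) + 4/29))² = (-84 + (-37*(-1/28) + 4*(1/29)))² = (-84 + (37/28 + 4/29))² = (-84 + 1185/812)² = (-67023/812)² = 4492082529/659344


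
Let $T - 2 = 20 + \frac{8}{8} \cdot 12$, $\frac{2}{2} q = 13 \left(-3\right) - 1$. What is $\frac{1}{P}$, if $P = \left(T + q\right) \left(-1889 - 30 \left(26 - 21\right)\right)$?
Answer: $\frac{1}{12234} \approx 8.1739 \cdot 10^{-5}$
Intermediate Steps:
$q = -40$ ($q = 13 \left(-3\right) - 1 = -39 - 1 = -40$)
$T = 34$ ($T = 2 + \left(20 + \frac{8}{8} \cdot 12\right) = 2 + \left(20 + 8 \cdot \frac{1}{8} \cdot 12\right) = 2 + \left(20 + 1 \cdot 12\right) = 2 + \left(20 + 12\right) = 2 + 32 = 34$)
$P = 12234$ ($P = \left(34 - 40\right) \left(-1889 - 30 \left(26 - 21\right)\right) = - 6 \left(-1889 - 150\right) = \left(-6\right) \left(-2039\right) = 12234$)
$\frac{1}{P} = \frac{1}{12234}$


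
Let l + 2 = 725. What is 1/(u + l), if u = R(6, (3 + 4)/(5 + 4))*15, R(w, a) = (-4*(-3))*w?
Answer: 1/1803 ≈ 0.00055463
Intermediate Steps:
l = 723 (l = -2 + 725 = 723)
R(w, a) = 12*w
u = 1080 (u = (12*6)*15 = 72*15 = 1080)
1/(u + l) = 1/(1080 + 723) = 1/1803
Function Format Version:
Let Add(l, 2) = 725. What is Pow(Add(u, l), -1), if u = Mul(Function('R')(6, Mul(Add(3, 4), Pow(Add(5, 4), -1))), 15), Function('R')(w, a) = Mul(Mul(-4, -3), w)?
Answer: Rational(1, 1803) ≈ 0.00055463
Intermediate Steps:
l = 723 (l = Add(-2, 725) = 723)
Function('R')(w, a) = Mul(12, w)
u = 1080 (u = Mul(Mul(12, 6), 15) = Mul(72, 15) = 1080)
Pow(Add(u, l), -1) = Pow(Add(1080, 723), -1) = Pow(1803, -1) = Rational(1, 1803)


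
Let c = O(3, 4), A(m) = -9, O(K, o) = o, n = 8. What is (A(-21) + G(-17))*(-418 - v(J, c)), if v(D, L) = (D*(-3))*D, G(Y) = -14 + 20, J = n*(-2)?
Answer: -1050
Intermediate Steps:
c = 4
J = -16 (J = 8*(-2) = -16)
G(Y) = 6
v(D, L) = -3*D**2 (v(D, L) = (-3*D)*D = -3*D**2)
(A(-21) + G(-17))*(-418 - v(J, c)) = (-9 + 6)*(-418 - (-3)*(-16)**2) = -3*(-418 - (-3)*256) = -3*(-418 - 1*(-768)) = -3*(-418 + 768) = -3*350 = -1050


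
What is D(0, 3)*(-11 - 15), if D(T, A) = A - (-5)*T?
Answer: -78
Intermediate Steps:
D(T, A) = A + 5*T
D(0, 3)*(-11 - 15) = (3 + 5*0)*(-11 - 15) = (3 + 0)*(-26) = 3*(-26) = -78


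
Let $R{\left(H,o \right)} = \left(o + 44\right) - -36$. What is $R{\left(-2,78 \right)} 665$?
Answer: $105070$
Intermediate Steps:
$R{\left(H,o \right)} = 80 + o$ ($R{\left(H,o \right)} = \left(44 + o\right) + 36 = 80 + o$)
$R{\left(-2,78 \right)} 665 = \left(80 + 78\right) 665 = 158 \cdot 665 = 105070$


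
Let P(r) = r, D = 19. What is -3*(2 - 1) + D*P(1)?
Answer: 16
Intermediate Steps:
-3*(2 - 1) + D*P(1) = -3*(2 - 1) + 19*1 = -3*1 + 19 = -3 + 19 = 16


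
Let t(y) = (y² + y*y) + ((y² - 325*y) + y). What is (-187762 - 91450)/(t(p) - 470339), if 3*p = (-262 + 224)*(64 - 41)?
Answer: 837636/363965 ≈ 2.3014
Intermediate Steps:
p = -874/3 (p = ((-262 + 224)*(64 - 41))/3 = (-38*23)/3 = (⅓)*(-874) = -874/3 ≈ -291.33)
t(y) = -324*y + 3*y² (t(y) = (y² + y²) + (y² - 324*y) = 2*y² + (y² - 324*y) = -324*y + 3*y²)
(-187762 - 91450)/(t(p) - 470339) = (-187762 - 91450)/(3*(-874/3)*(-108 - 874/3) - 470339) = -279212/(3*(-874/3)*(-1198/3) - 470339) = -279212/(1047052/3 - 470339) = -279212/(-363965/3) = -279212*(-3/363965) = 837636/363965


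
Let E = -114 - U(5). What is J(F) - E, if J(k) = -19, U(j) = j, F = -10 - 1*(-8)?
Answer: 100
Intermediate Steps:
F = -2 (F = -10 + 8 = -2)
E = -119 (E = -114 - 1*5 = -114 - 5 = -119)
J(F) - E = -19 - 1*(-119) = -19 + 119 = 100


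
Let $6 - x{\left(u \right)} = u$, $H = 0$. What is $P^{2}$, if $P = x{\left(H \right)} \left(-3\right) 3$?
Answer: $2916$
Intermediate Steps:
$x{\left(u \right)} = 6 - u$
$P = -54$ ($P = \left(6 - 0\right) \left(-3\right) 3 = \left(6 + 0\right) \left(-3\right) 3 = 6 \left(-3\right) 3 = \left(-18\right) 3 = -54$)
$P^{2} = \left(-54\right)^{2} = 2916$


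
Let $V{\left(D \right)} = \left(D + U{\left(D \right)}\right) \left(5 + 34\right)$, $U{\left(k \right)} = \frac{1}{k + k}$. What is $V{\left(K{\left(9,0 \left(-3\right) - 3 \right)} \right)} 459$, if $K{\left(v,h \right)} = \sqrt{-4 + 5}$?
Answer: $\frac{53703}{2} \approx 26852.0$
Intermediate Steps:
$U{\left(k \right)} = \frac{1}{2 k}$
$K{\left(v,h \right)} = 1$ ($K{\left(v,h \right)} = \sqrt{1} = 1$)
$V{\left(D \right)} = 39 D + \frac{39}{2 D}$ ($V{\left(D \right)} = \left(D + \frac{1}{2 D}\right) \left(5 + 34\right) = \left(D + \frac{1}{2 D}\right) 39 = 39 D + \frac{39}{2 D}$)
$V{\left(K{\left(9,0 \left(-3\right) - 3 \right)} \right)} 459 = \left(39 \cdot 1 + \frac{39}{2 \cdot 1}\right) 459 = \left(39 + \frac{39}{2} \cdot 1\right) 459 = \left(39 + \frac{39}{2}\right) 459 = \frac{117}{2} \cdot 459 = \frac{53703}{2}$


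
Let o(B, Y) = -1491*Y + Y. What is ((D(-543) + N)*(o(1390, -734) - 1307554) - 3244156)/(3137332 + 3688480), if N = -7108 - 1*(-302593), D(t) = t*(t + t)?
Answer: -94669288379/3412906 ≈ -27739.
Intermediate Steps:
D(t) = 2*t² (D(t) = t*(2*t) = 2*t²)
o(B, Y) = -1490*Y
N = 295485 (N = -7108 + 302593 = 295485)
((D(-543) + N)*(o(1390, -734) - 1307554) - 3244156)/(3137332 + 3688480) = ((2*(-543)² + 295485)*(-1490*(-734) - 1307554) - 3244156)/(3137332 + 3688480) = ((2*294849 + 295485)*(1093660 - 1307554) - 3244156)/6825812 = ((589698 + 295485)*(-213894) - 3244156)*(1/6825812) = (885183*(-213894) - 3244156)*(1/6825812) = (-189335332602 - 3244156)*(1/6825812) = -189338576758*1/6825812 = -94669288379/3412906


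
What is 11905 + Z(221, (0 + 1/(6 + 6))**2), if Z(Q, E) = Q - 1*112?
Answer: 12014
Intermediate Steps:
Z(Q, E) = -112 + Q (Z(Q, E) = Q - 112 = -112 + Q)
11905 + Z(221, (0 + 1/(6 + 6))**2) = 11905 + (-112 + 221) = 11905 + 109 = 12014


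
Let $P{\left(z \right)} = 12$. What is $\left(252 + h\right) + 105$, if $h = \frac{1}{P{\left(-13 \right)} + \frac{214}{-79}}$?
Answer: $\frac{262117}{734} \approx 357.11$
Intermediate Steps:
$h = \frac{79}{734}$ ($h = \frac{1}{12 + \frac{214}{-79}} = \frac{1}{12 + 214 \left(- \frac{1}{79}\right)} = \frac{1}{12 - \frac{214}{79}} = \frac{1}{\frac{734}{79}} = \frac{79}{734} \approx 0.10763$)
$\left(252 + h\right) + 105 = \left(252 + \frac{79}{734}\right) + 105 = \frac{185047}{734} + 105 = \frac{262117}{734}$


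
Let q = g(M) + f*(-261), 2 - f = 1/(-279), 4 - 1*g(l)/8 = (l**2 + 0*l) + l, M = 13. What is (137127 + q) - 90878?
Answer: 1373364/31 ≈ 44302.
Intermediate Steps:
g(l) = 32 - 8*l - 8*l**2 (g(l) = 32 - 8*((l**2 + 0*l) + l) = 32 - 8*((l**2 + 0) + l) = 32 - 8*(l**2 + l) = 32 - 8*(l + l**2) = 32 + (-8*l - 8*l**2) = 32 - 8*l - 8*l**2)
f = 559/279 (f = 2 - 1/(-279) = 2 - 1*(-1/279) = 2 + 1/279 = 559/279 ≈ 2.0036)
q = -60355/31 (q = (32 - 8*13 - 8*13**2) + (559/279)*(-261) = (32 - 104 - 8*169) - 16211/31 = (32 - 104 - 1352) - 16211/31 = -1424 - 16211/31 = -60355/31 ≈ -1946.9)
(137127 + q) - 90878 = (137127 - 60355/31) - 90878 = 4190582/31 - 90878 = 1373364/31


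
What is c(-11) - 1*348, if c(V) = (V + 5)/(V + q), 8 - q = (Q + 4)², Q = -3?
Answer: -693/2 ≈ -346.50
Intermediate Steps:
q = 7 (q = 8 - (-3 + 4)² = 8 - 1*1² = 8 - 1*1 = 8 - 1 = 7)
c(V) = (5 + V)/(7 + V) (c(V) = (V + 5)/(V + 7) = (5 + V)/(7 + V))
c(-11) - 1*348 = (5 - 11)/(7 - 11) - 1*348 = -6/(-4) - 348 = -¼*(-6) - 348 = 3/2 - 348 = -693/2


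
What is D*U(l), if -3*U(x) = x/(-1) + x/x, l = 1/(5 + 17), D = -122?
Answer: 427/11 ≈ 38.818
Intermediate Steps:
l = 1/22 ≈ 0.045455
U(x) = -⅓ + x/3 (U(x) = -(x/(-1) + x/x)/3 = -(x*(-1) + 1)/3 = -(-x + 1)/3 = -(1 - x)/3 = -⅓ + x/3)
D*U(l) = -122*(-⅓ + (⅓)*(1/22)) = -122*(-⅓ + 1/66) = -122*(-7/22) = 427/11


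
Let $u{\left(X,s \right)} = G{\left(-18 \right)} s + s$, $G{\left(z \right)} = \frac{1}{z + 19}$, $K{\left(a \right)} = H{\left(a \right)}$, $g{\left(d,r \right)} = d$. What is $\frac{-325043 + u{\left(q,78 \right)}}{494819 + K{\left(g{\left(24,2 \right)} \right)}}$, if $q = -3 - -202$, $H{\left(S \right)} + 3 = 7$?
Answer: $- \frac{324887}{494823} \approx -0.65657$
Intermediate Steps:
$H{\left(S \right)} = 4$ ($H{\left(S \right)} = -3 + 7 = 4$)
$K{\left(a \right)} = 4$
$q = 199$ ($q = -3 + 202 = 199$)
$G{\left(z \right)} = \frac{1}{19 + z}$
$u{\left(X,s \right)} = 2 s$ ($u{\left(X,s \right)} = \frac{s}{19 - 18} + s = \frac{s}{1} + s = 1 s + s = s + s = 2 s$)
$\frac{-325043 + u{\left(q,78 \right)}}{494819 + K{\left(g{\left(24,2 \right)} \right)}} = \frac{-325043 + 2 \cdot 78}{494819 + 4} = \frac{-325043 + 156}{494823} = \left(-324887\right) \frac{1}{494823} = - \frac{324887}{494823}$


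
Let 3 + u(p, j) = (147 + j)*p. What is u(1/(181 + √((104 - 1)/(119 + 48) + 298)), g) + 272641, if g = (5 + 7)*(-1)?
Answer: 1478034113729/5421218 - 405*√925347/5421218 ≈ 2.7264e+5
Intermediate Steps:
g = -12 (g = 12*(-1) = -12)
u(p, j) = -3 + p*(147 + j) (u(p, j) = -3 + (147 + j)*p = -3 + p*(147 + j))
u(1/(181 + √((104 - 1)/(119 + 48) + 298)), g) + 272641 = (-3 + 147/(181 + √((104 - 1)/(119 + 48) + 298)) - 12/(181 + √((104 - 1)/(119 + 48) + 298))) + 272641 = (-3 + 147/(181 + √(103/167 + 298)) - 12/(181 + √(103/167 + 298))) + 272641 = (-3 + 147/(181 + √(49869/167)) - 12/(181 + √(49869/167))) + 272641 = (-3 + 147/(181 + 3*√925347/167) - 12/(181 + 3*√925347/167)) + 272641 = (-3 + 135/(181 + 3*√925347/167)) + 272641 = 272638 + 135/(181 + 3*√925347/167)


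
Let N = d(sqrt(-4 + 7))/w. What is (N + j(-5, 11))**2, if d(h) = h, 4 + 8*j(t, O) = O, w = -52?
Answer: 8293/10816 - 7*sqrt(3)/208 ≈ 0.70844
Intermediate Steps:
j(t, O) = -1/2 + O/8
N = -sqrt(3)/52 (N = sqrt(-4 + 7)/(-52) = sqrt(3)*(-1/52) = -sqrt(3)/52 ≈ -0.033309)
(N + j(-5, 11))**2 = (-sqrt(3)/52 + (-1/2 + (1/8)*11))**2 = (-sqrt(3)/52 + (-1/2 + 11/8))**2 = (-sqrt(3)/52 + 7/8)**2 = (7/8 - sqrt(3)/52)**2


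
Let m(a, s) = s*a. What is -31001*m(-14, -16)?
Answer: -6944224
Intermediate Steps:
m(a, s) = a*s
-31001*m(-14, -16) = -(-434014)*(-16) = -31001*224 = -6944224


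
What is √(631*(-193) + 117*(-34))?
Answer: I*√125761 ≈ 354.63*I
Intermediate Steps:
√(631*(-193) + 117*(-34)) = √(-121783 - 3978) = √(-125761) = I*√125761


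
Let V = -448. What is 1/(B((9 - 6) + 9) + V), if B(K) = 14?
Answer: -1/434 ≈ -0.0023041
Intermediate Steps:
1/(B((9 - 6) + 9) + V) = 1/(14 - 448) = 1/(-434) = -1/434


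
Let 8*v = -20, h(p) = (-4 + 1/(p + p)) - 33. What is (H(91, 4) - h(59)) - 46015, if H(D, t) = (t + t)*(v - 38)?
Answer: -5463637/118 ≈ -46302.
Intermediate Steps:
h(p) = -37 + 1/(2*p) (h(p) = (-4 + 1/(2*p)) - 33 = -37 + 1/(2*p))
v = -5/2 (v = (1/8)*(-20) = -5/2 ≈ -2.5000)
H(D, t) = -81*t (H(D, t) = (t + t)*(-5/2 - 38) = (2*t)*(-81/2) = -81*t)
(H(91, 4) - h(59)) - 46015 = (-81*4 - (-37 + (1/2)/59)) - 46015 = (-324 - (-37 + (1/2)*(1/59))) - 46015 = (-324 - (-37 + 1/118)) - 46015 = (-324 - 1*(-4365/118)) - 46015 = (-324 + 4365/118) - 46015 = -33867/118 - 46015 = -5463637/118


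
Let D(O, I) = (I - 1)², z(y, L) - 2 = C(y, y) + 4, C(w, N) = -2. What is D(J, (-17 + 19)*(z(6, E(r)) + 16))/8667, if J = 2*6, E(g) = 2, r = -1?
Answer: 169/963 ≈ 0.17549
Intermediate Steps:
z(y, L) = 4 (z(y, L) = 2 + (-2 + 4) = 2 + 2 = 4)
J = 12
D(O, I) = (-1 + I)²
D(J, (-17 + 19)*(z(6, E(r)) + 16))/8667 = (-1 + (-17 + 19)*(4 + 16))²/8667 = (-1 + 2*20)²*(1/8667) = (-1 + 40)²*(1/8667) = 39²*(1/8667) = 1521*(1/8667) = 169/963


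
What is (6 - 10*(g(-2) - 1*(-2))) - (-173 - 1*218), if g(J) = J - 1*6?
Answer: 457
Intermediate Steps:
g(J) = -6 + J (g(J) = J - 6 = -6 + J)
(6 - 10*(g(-2) - 1*(-2))) - (-173 - 1*218) = (6 - 10*((-6 - 2) - 1*(-2))) - (-173 - 1*218) = (6 - 10*(-8 + 2)) - (-173 - 218) = (6 - 10*(-6)) - 1*(-391) = (6 + 60) + 391 = 66 + 391 = 457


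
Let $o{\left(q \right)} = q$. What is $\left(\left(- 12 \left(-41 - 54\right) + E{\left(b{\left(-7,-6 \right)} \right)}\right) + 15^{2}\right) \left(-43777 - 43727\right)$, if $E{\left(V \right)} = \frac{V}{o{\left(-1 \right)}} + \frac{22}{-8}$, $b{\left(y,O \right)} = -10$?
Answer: $-120077364$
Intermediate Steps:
$E{\left(V \right)} = - \frac{11}{4} - V$ ($E{\left(V \right)} = \frac{V}{-1} + \frac{22}{-8} = V \left(-1\right) + 22 \left(- \frac{1}{8}\right) = - V - \frac{11}{4} = - \frac{11}{4} - V$)
$\left(\left(- 12 \left(-41 - 54\right) + E{\left(b{\left(-7,-6 \right)} \right)}\right) + 15^{2}\right) \left(-43777 - 43727\right) = \left(\left(- 12 \left(-41 - 54\right) - - \frac{29}{4}\right) + 15^{2}\right) \left(-43777 - 43727\right) = \left(\left(\left(-12\right) \left(-95\right) + \left(- \frac{11}{4} + 10\right)\right) + 225\right) \left(-87504\right) = \left(\left(1140 + \frac{29}{4}\right) + 225\right) \left(-87504\right) = \left(\frac{4589}{4} + 225\right) \left(-87504\right) = \frac{5489}{4} \left(-87504\right) = -120077364$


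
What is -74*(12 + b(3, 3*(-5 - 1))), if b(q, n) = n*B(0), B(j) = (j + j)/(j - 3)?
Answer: -888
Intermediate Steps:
B(j) = 2*j/(-3 + j) (B(j) = (2*j)/(-3 + j) = 2*j/(-3 + j))
b(q, n) = 0 (b(q, n) = n*(2*0/(-3 + 0)) = n*(2*0/(-3)) = n*(2*0*(-1/3)) = n*0 = 0)
-74*(12 + b(3, 3*(-5 - 1))) = -74*(12 + 0) = -74*12 = -888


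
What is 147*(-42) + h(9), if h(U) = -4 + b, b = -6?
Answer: -6184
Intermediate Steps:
h(U) = -10 (h(U) = -4 - 6 = -10)
147*(-42) + h(9) = 147*(-42) - 10 = -6174 - 10 = -6184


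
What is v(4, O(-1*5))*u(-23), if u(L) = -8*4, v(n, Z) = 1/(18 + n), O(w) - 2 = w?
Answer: -16/11 ≈ -1.4545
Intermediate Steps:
O(w) = 2 + w
u(L) = -32
v(4, O(-1*5))*u(-23) = -32/(18 + 4) = -32/22 = (1/22)*(-32) = -16/11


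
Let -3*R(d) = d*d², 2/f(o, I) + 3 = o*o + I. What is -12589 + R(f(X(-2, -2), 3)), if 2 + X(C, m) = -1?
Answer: -27532151/2187 ≈ -12589.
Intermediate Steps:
X(C, m) = -3 (X(C, m) = -2 - 1 = -3)
f(o, I) = 2/(-3 + I + o²) (f(o, I) = 2/(-3 + (o*o + I)) = 2/(-3 + (o² + I)) = 2/(-3 + (I + o²)) = 2/(-3 + I + o²))
R(d) = -d³/3 (R(d) = -d*d²/3 = -d³/3)
-12589 + R(f(X(-2, -2), 3)) = -12589 - 8/(-3 + 3 + (-3)²)³/3 = -12589 - 8/(-3 + 3 + 9)³/3 = -12589 - (2/9)³/3 = -12589 - ⅓*8/729 = -12589 - 8/2187 = -27532151/2187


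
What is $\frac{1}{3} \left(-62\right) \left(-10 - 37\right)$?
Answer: $\frac{2914}{3} \approx 971.33$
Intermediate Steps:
$\frac{1}{3} \left(-62\right) \left(-10 - 37\right) = \left(- \frac{62}{3}\right) \left(-47\right) = \frac{2914}{3}$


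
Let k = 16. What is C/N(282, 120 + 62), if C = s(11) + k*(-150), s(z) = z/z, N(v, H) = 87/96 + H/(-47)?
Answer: 3608096/4461 ≈ 808.81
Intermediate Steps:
N(v, H) = 29/32 - H/47 (N(v, H) = 87*(1/96) + H*(-1/47) = 29/32 - H/47)
s(z) = 1
C = -2399 (C = 1 + 16*(-150) = 1 - 2400 = -2399)
C/N(282, 120 + 62) = -2399/(29/32 - (120 + 62)/47) = -2399/(29/32 - 1/47*182) = -2399/(29/32 - 182/47) = -2399/(-4461/1504) = -2399*(-1504/4461) = 3608096/4461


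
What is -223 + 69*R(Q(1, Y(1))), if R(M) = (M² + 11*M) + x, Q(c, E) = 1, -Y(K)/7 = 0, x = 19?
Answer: 1916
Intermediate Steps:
Y(K) = 0 (Y(K) = -7*0 = 0)
R(M) = 19 + M² + 11*M (R(M) = (M² + 11*M) + 19 = 19 + M² + 11*M)
-223 + 69*R(Q(1, Y(1))) = -223 + 69*(19 + 1² + 11*1) = -223 + 69*(19 + 1 + 11) = -223 + 69*31 = -223 + 2139 = 1916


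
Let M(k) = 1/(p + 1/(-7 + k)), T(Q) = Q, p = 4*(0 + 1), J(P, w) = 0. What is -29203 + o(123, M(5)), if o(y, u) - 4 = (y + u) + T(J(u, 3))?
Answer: -203530/7 ≈ -29076.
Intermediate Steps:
p = 4 (p = 4*1 = 4)
M(k) = 1/(4 + 1/(-7 + k))
o(y, u) = 4 + u + y (o(y, u) = 4 + ((y + u) + 0) = 4 + ((u + y) + 0) = 4 + (u + y) = 4 + u + y)
-29203 + o(123, M(5)) = -29203 + (4 + (-7 + 5)/(-27 + 4*5) + 123) = -29203 + (4 - 2/(-27 + 20) + 123) = -29203 + (4 - 2/(-7) + 123) = -29203 + (4 - ⅐*(-2) + 123) = -29203 + (4 + 2/7 + 123) = -29203 + 891/7 = -203530/7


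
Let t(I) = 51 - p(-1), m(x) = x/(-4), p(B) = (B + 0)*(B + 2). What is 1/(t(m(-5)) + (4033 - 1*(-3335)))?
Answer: 1/7420 ≈ 0.00013477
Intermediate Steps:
p(B) = B*(2 + B)
m(x) = -x/4 (m(x) = x*(-¼) = -x/4)
t(I) = 52 (t(I) = 51 - (-1)*(2 - 1) = 51 - (-1) = 51 - 1*(-1) = 51 + 1 = 52)
1/(t(m(-5)) + (4033 - 1*(-3335))) = 1/(52 + (4033 - 1*(-3335))) = 1/(52 + (4033 + 3335)) = 1/(52 + 7368) = 1/7420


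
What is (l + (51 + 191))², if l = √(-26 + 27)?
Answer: 59049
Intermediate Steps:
l = 1 (l = √1 = 1)
(l + (51 + 191))² = (1 + (51 + 191))² = (1 + 242)² = 243² = 59049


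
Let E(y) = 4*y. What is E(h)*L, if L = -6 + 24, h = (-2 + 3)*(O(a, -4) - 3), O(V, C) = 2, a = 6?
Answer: -72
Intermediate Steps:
h = -1 (h = (-2 + 3)*(2 - 3) = 1*(-1) = -1)
L = 18
E(h)*L = (4*(-1))*18 = -4*18 = -72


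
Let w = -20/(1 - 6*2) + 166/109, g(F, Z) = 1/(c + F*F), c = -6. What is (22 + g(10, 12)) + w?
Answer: 2857295/112706 ≈ 25.352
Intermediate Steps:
g(F, Z) = 1/(-6 + F²) (g(F, Z) = 1/(-6 + F*F) = 1/(-6 + F²))
w = 4006/1199 (w = -20/(1 - 12) + 166*(1/109) = -20/(-11) + 166/109 = -20*(-1/11) + 166/109 = 20/11 + 166/109 = 4006/1199 ≈ 3.3411)
(22 + g(10, 12)) + w = (22 + 1/(-6 + 10²)) + 4006/1199 = (22 + 1/(-6 + 100)) + 4006/1199 = (22 + 1/94) + 4006/1199 = 2069/94 + 4006/1199 = 2857295/112706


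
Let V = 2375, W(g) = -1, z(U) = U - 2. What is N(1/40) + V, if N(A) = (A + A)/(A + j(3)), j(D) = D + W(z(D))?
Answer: 192377/81 ≈ 2375.0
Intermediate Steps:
z(U) = -2 + U
j(D) = -1 + D (j(D) = D - 1 = -1 + D)
N(A) = 2*A/(2 + A) (N(A) = (A + A)/(A + (-1 + 3)) = (2*A)/(A + 2) = (2*A)/(2 + A) = 2*A/(2 + A))
N(1/40) + V = 2/(40*(2 + 1/40)) + 2375 = 2*(1/40)/(2 + 1/40) + 2375 = 2*(1/40)/(81/40) + 2375 = 2*(1/40)*(40/81) + 2375 = 2/81 + 2375 = 192377/81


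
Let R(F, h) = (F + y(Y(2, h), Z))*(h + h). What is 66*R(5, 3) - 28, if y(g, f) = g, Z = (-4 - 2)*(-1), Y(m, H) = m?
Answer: 2744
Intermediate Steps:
Z = 6 (Z = -6*(-1) = 6)
R(F, h) = 2*h*(2 + F) (R(F, h) = (F + 2)*(h + h) = (2 + F)*(2*h) = 2*h*(2 + F))
66*R(5, 3) - 28 = 66*(2*3*(2 + 5)) - 28 = 66*(2*3*7) - 28 = 66*42 - 28 = 2772 - 28 = 2744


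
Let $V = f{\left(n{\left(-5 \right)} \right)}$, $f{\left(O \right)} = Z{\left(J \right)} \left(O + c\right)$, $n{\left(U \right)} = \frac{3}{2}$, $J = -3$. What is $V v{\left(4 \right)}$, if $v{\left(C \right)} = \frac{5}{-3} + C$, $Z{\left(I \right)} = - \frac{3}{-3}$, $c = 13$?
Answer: $\frac{203}{6} \approx 33.833$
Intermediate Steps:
$Z{\left(I \right)} = 1$ ($Z{\left(I \right)} = \left(-3\right) \left(- \frac{1}{3}\right) = 1$)
$v{\left(C \right)} = - \frac{5}{3} + C$ ($v{\left(C \right)} = 5 \left(- \frac{1}{3}\right) + C = - \frac{5}{3} + C$)
$n{\left(U \right)} = \frac{3}{2}$ ($n{\left(U \right)} = 3 \cdot \frac{1}{2} = \frac{3}{2}$)
$f{\left(O \right)} = 13 + O$ ($f{\left(O \right)} = 1 \left(O + 13\right) = 1 \left(13 + O\right) = 13 + O$)
$V = \frac{29}{2}$ ($V = 13 + \frac{3}{2} = \frac{29}{2} \approx 14.5$)
$V v{\left(4 \right)} = \frac{29 \left(- \frac{5}{3} + 4\right)}{2} = \frac{29}{2} \cdot \frac{7}{3} = \frac{203}{6}$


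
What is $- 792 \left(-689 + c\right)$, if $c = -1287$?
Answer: $1564992$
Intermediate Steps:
$- 792 \left(-689 + c\right) = - 792 \left(-689 - 1287\right) = \left(-792\right) \left(-1976\right) = 1564992$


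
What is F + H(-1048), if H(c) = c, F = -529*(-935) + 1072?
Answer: 494639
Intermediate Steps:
F = 495687 (F = 494615 + 1072 = 495687)
F + H(-1048) = 495687 - 1048 = 494639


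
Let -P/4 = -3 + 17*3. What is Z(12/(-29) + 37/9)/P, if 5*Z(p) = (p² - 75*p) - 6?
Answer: 1147961/4087260 ≈ 0.28086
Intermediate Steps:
Z(p) = -6/5 - 15*p + p²/5 (Z(p) = ((p² - 75*p) - 6)/5 = (-6 + p² - 75*p)/5 = -6/5 - 15*p + p²/5)
P = -192 (P = -4*(-3 + 17*3) = -4*(-3 + 51) = -4*48 = -192)
Z(12/(-29) + 37/9)/P = (-6/5 - 15*(12/(-29) + 37/9) + (12/(-29) + 37/9)²/5)/(-192) = (-6/5 - 15*(12*(-1/29) + 37*(⅑)) + (12*(-1/29) + 37*(⅑))²/5)*(-1/192) = (-6/5 - 15*(-12/29 + 37/9) + (-12/29 + 37/9)²/5)*(-1/192) = (-6/5 - 15*965/261 + (965/261)²/5)*(-1/192) = (-6/5 - 4825/87 + (⅕)*(931225/68121))*(-1/192) = (-6/5 - 4825/87 + 186245/68121)*(-1/192) = -18367376/340605*(-1/192) = 1147961/4087260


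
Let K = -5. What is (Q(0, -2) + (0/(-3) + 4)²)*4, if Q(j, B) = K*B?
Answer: 104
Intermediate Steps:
Q(j, B) = -5*B
(Q(0, -2) + (0/(-3) + 4)²)*4 = (-5*(-2) + (0/(-3) + 4)²)*4 = (10 + (0*(-⅓) + 4)²)*4 = (10 + (0 + 4)²)*4 = (10 + 4²)*4 = (10 + 16)*4 = 26*4 = 104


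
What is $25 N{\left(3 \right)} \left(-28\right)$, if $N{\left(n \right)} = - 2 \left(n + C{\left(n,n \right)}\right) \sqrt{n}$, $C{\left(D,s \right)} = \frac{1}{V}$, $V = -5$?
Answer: $3920 \sqrt{3} \approx 6789.6$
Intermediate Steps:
$C{\left(D,s \right)} = - \frac{1}{5}$ ($C{\left(D,s \right)} = \frac{1}{-5} = - \frac{1}{5}$)
$N{\left(n \right)} = \sqrt{n} \left(\frac{2}{5} - 2 n\right)$ ($N{\left(n \right)} = - 2 \left(n - \frac{1}{5}\right) \sqrt{n} = - 2 \left(- \frac{1}{5} + n\right) \sqrt{n} = \left(\frac{2}{5} - 2 n\right) \sqrt{n} = \sqrt{n} \left(\frac{2}{5} - 2 n\right)$)
$25 N{\left(3 \right)} \left(-28\right) = 25 \sqrt{3} \left(\frac{2}{5} - 6\right) \left(-28\right) = 25 \sqrt{3} \left(- \frac{28}{5}\right) \left(-28\right) = 25 \left(- \frac{28 \sqrt{3}}{5}\right) \left(-28\right) = - 140 \sqrt{3} \left(-28\right) = 3920 \sqrt{3}$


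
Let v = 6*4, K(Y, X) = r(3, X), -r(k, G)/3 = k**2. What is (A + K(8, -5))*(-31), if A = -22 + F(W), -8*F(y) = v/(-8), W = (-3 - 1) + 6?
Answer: 12059/8 ≈ 1507.4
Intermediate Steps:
r(k, G) = -3*k**2
K(Y, X) = -27 (K(Y, X) = -3*3**2 = -3*9 = -27)
v = 24
W = 2 (W = -4 + 6 = 2)
F(y) = 3/8 (F(y) = -3/(-8) = -3*(-1)/8 = -1/8*(-3) = 3/8)
A = -173/8 (A = -22 + 3/8 = -173/8 ≈ -21.625)
(A + K(8, -5))*(-31) = (-173/8 - 27)*(-31) = -389/8*(-31) = 12059/8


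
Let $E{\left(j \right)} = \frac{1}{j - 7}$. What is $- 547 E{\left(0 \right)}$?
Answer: $\frac{547}{7} \approx 78.143$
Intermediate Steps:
$E{\left(j \right)} = \frac{1}{-7 + j}$ ($E{\left(j \right)} = \frac{1}{j - 7} = \frac{1}{-7 + j}$)
$- 547 E{\left(0 \right)} = - \frac{547}{-7 + 0} = - \frac{547}{-7} = \left(-547\right) \left(- \frac{1}{7}\right) = \frac{547}{7}$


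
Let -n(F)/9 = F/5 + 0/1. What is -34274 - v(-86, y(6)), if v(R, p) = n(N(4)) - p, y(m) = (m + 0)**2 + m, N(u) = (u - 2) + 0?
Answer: -171142/5 ≈ -34228.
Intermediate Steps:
N(u) = -2 + u (N(u) = (-2 + u) + 0 = -2 + u)
n(F) = -9*F/5 (n(F) = -9*(F/5 + 0/1) = -9*(F*(1/5) + 0*1) = -9*(F/5 + 0) = -9*F/5)
y(m) = m + m**2 (y(m) = m**2 + m = m + m**2)
v(R, p) = -18/5 - p (v(R, p) = -9*(-2 + 4)/5 - p = -9/5*2 - p = -18/5 - p)
-34274 - v(-86, y(6)) = -34274 - (-18/5 - 6*(1 + 6)) = -34274 - (-18/5 - 6*7) = -34274 - (-18/5 - 1*42) = -34274 - (-18/5 - 42) = -34274 - 1*(-228/5) = -34274 + 228/5 = -171142/5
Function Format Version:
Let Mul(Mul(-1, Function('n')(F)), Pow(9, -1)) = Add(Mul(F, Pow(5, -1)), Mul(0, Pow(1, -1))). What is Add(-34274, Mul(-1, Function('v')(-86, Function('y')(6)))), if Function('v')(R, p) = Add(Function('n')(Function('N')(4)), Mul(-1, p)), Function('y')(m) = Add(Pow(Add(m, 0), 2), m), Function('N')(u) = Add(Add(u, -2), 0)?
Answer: Rational(-171142, 5) ≈ -34228.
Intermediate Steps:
Function('N')(u) = Add(-2, u) (Function('N')(u) = Add(Add(-2, u), 0) = Add(-2, u))
Function('n')(F) = Mul(Rational(-9, 5), F) (Function('n')(F) = Mul(-9, Add(Mul(F, Pow(5, -1)), Mul(0, Pow(1, -1)))) = Mul(-9, Add(Mul(F, Rational(1, 5)), Mul(0, 1))) = Mul(-9, Add(Mul(Rational(1, 5), F), 0)) = Mul(-9, Mul(Rational(1, 5), F)) = Mul(Rational(-9, 5), F))
Function('y')(m) = Add(m, Pow(m, 2)) (Function('y')(m) = Add(Pow(m, 2), m) = Add(m, Pow(m, 2)))
Function('v')(R, p) = Add(Rational(-18, 5), Mul(-1, p)) (Function('v')(R, p) = Add(Mul(Rational(-9, 5), Add(-2, 4)), Mul(-1, p)) = Add(Mul(Rational(-9, 5), 2), Mul(-1, p)) = Add(Rational(-18, 5), Mul(-1, p)))
Add(-34274, Mul(-1, Function('v')(-86, Function('y')(6)))) = Add(-34274, Mul(-1, Add(Rational(-18, 5), Mul(-1, Mul(6, Add(1, 6)))))) = Add(-34274, Mul(-1, Add(Rational(-18, 5), Mul(-1, Mul(6, 7))))) = Add(-34274, Mul(-1, Add(Rational(-18, 5), Mul(-1, 42)))) = Add(-34274, Mul(-1, Add(Rational(-18, 5), -42))) = Add(-34274, Mul(-1, Rational(-228, 5))) = Add(-34274, Rational(228, 5)) = Rational(-171142, 5)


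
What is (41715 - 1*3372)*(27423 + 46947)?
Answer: 2851568910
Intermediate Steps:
(41715 - 1*3372)*(27423 + 46947) = (41715 - 3372)*74370 = 38343*74370 = 2851568910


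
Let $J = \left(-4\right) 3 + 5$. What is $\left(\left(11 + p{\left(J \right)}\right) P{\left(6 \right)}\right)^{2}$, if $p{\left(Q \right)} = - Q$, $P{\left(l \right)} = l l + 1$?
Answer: $443556$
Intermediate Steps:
$P{\left(l \right)} = 1 + l^{2}$ ($P{\left(l \right)} = l^{2} + 1 = 1 + l^{2}$)
$J = -7$ ($J = -12 + 5 = -7$)
$\left(\left(11 + p{\left(J \right)}\right) P{\left(6 \right)}\right)^{2} = \left(\left(11 - -7\right) \left(1 + 6^{2}\right)\right)^{2} = \left(\left(11 + 7\right) \left(1 + 36\right)\right)^{2} = \left(18 \cdot 37\right)^{2} = 666^{2} = 443556$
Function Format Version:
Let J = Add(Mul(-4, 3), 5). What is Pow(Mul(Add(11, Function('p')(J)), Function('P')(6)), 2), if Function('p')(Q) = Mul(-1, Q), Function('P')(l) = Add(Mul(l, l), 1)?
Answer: 443556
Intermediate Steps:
Function('P')(l) = Add(1, Pow(l, 2)) (Function('P')(l) = Add(Pow(l, 2), 1) = Add(1, Pow(l, 2)))
J = -7 (J = Add(-12, 5) = -7)
Pow(Mul(Add(11, Function('p')(J)), Function('P')(6)), 2) = Pow(Mul(Add(11, Mul(-1, -7)), Add(1, Pow(6, 2))), 2) = Pow(Mul(Add(11, 7), Add(1, 36)), 2) = Pow(Mul(18, 37), 2) = Pow(666, 2) = 443556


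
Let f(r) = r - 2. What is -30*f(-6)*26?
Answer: 6240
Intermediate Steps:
f(r) = -2 + r
-30*f(-6)*26 = -30*(-2 - 6)*26 = -30*(-8)*26 = 240*26 = 6240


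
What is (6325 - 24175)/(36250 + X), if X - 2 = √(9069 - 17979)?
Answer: -1711900/3476763 + 425*I*√110/3476763 ≈ -0.49238 + 0.0012821*I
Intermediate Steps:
X = 2 + 9*I*√110 (X = 2 + √(9069 - 17979) = 2 + √(-8910) = 2 + 9*I*√110 ≈ 2.0 + 94.393*I)
(6325 - 24175)/(36250 + X) = (6325 - 24175)/(36250 + (2 + 9*I*√110)) = -17850/(36252 + 9*I*√110)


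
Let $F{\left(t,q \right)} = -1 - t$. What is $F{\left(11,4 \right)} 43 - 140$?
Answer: $-656$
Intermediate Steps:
$F{\left(11,4 \right)} 43 - 140 = \left(-1 - 11\right) 43 - 140 = \left(-12\right) 43 - 140 = -516 - 140 = -656$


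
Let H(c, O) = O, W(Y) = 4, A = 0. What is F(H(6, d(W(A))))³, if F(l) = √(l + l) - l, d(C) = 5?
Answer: -275 + 85*√10 ≈ -6.2064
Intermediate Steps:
F(l) = -l + √2*√l (F(l) = √(2*l) - l = √2*√l - l = -l + √2*√l)
F(H(6, d(W(A))))³ = (-1*5 + √2*√5)³ = (-5 + √10)³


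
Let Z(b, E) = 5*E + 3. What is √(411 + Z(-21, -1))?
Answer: √409 ≈ 20.224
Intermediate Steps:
Z(b, E) = 3 + 5*E
√(411 + Z(-21, -1)) = √(411 + (3 + 5*(-1))) = √(411 + (3 - 5)) = √(411 - 2) = √409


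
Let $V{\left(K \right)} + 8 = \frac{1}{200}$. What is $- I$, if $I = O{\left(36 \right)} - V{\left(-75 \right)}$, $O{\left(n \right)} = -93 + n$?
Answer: $\frac{9801}{200} \approx 49.005$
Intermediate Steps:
$V{\left(K \right)} = - \frac{1599}{200}$ ($V{\left(K \right)} = -8 + \frac{1}{200} = - \frac{1599}{200}$)
$I = - \frac{9801}{200}$ ($I = \left(-93 + 36\right) - - \frac{1599}{200} = -57 + \frac{1599}{200} = - \frac{9801}{200} \approx -49.005$)
$- I = \left(-1\right) \left(- \frac{9801}{200}\right) = \frac{9801}{200}$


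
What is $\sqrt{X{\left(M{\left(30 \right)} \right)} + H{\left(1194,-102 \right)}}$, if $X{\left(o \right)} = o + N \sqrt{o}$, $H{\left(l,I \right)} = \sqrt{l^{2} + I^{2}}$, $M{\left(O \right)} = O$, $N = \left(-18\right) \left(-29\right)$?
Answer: $\sqrt{30 + 6 \sqrt{39890} + 522 \sqrt{30}} \approx 63.933$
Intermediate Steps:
$N = 522$
$H{\left(l,I \right)} = \sqrt{I^{2} + l^{2}}$
$X{\left(o \right)} = o + 522 \sqrt{o}$
$\sqrt{X{\left(M{\left(30 \right)} \right)} + H{\left(1194,-102 \right)}} = \sqrt{\left(30 + 522 \sqrt{30}\right) + \sqrt{\left(-102\right)^{2} + 1194^{2}}} = \sqrt{\left(30 + 522 \sqrt{30}\right) + \sqrt{10404 + 1425636}} = \sqrt{\left(30 + 522 \sqrt{30}\right) + \sqrt{1436040}} = \sqrt{\left(30 + 522 \sqrt{30}\right) + 6 \sqrt{39890}} = \sqrt{30 + 6 \sqrt{39890} + 522 \sqrt{30}}$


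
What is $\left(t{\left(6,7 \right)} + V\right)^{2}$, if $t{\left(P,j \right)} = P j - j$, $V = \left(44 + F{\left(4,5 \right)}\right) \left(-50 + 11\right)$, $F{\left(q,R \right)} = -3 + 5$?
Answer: $3094081$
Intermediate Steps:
$F{\left(q,R \right)} = 2$
$V = -1794$ ($V = \left(44 + 2\right) \left(-50 + 11\right) = 46 \left(-39\right) = -1794$)
$t{\left(P,j \right)} = - j + P j$
$\left(t{\left(6,7 \right)} + V\right)^{2} = \left(7 \left(-1 + 6\right) - 1794\right)^{2} = \left(7 \cdot 5 - 1794\right)^{2} = \left(35 - 1794\right)^{2} = \left(-1759\right)^{2} = 3094081$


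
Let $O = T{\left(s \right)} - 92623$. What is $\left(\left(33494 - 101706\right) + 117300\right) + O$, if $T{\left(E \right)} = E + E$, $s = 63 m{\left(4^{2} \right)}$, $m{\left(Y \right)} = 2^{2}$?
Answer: $-43031$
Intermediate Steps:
$m{\left(Y \right)} = 4$
$s = 252$ ($s = 63 \cdot 4 = 252$)
$T{\left(E \right)} = 2 E$
$O = -92119$ ($O = 2 \cdot 252 - 92623 = 504 - 92623 = -92119$)
$\left(\left(33494 - 101706\right) + 117300\right) + O = \left(\left(33494 - 101706\right) + 117300\right) - 92119 = \left(-68212 + 117300\right) - 92119 = 49088 - 92119 = -43031$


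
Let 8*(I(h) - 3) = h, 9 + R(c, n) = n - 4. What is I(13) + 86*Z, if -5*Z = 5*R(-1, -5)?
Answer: 12421/8 ≈ 1552.6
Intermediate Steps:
R(c, n) = -13 + n (R(c, n) = -9 + (n - 4) = -9 + (-4 + n) = -13 + n)
I(h) = 3 + h/8
Z = 18 (Z = -(-13 - 5) = -(-18) = -⅕*(-90) = 18)
I(13) + 86*Z = (3 + (⅛)*13) + 86*18 = (3 + 13/8) + 1548 = 37/8 + 1548 = 12421/8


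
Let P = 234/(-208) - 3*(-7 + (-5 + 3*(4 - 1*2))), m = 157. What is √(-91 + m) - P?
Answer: -135/8 + √66 ≈ -8.7510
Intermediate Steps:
P = 135/8 (P = 234*(-1/208) - 3*(-7 + (-5 + 3*(4 - 2))) = -9/8 - 3*(-7 + (-5 + 3*2)) = -9/8 - 3*(-7 + (-5 + 6)) = -9/8 - 3*(-7 + 1) = -9/8 - 3*(-6) = -9/8 + 18 = 135/8 ≈ 16.875)
√(-91 + m) - P = √(-91 + 157) - 1*135/8 = √66 - 135/8 = -135/8 + √66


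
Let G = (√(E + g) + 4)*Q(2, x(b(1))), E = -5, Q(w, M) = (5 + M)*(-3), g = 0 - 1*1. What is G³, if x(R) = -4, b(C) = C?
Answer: 216 - 1134*I*√6 ≈ 216.0 - 2777.7*I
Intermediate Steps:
g = -1 (g = 0 - 1 = -1)
Q(w, M) = -15 - 3*M
G = -12 - 3*I*√6 (G = (√(-5 - 1) + 4)*(-15 - 3*(-4)) = (√(-6) + 4)*(-15 + 12) = (I*√6 + 4)*(-3) = (4 + I*√6)*(-3) = -12 - 3*I*√6 ≈ -12.0 - 7.3485*I)
G³ = (-12 - 3*I*√6)³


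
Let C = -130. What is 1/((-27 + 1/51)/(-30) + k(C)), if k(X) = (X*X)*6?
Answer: 765/77571688 ≈ 9.8618e-6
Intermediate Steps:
k(X) = 6*X**2 (k(X) = X**2*6 = 6*X**2)
1/((-27 + 1/51)/(-30) + k(C)) = 1/((-27 + 1/51)/(-30) + 6*(-130)**2) = 1/(-(-27 + 1/51)/30 + 6*16900) = 1/(-1/30*(-1376/51) + 101400) = 1/(688/765 + 101400) = 1/(77571688/765) = 765/77571688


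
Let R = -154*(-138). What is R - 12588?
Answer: 8664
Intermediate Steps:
R = 21252
R - 12588 = 21252 - 12588 = 8664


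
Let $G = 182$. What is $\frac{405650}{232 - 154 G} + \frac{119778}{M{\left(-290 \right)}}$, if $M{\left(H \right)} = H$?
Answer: $- \frac{861746947}{2015210} \approx -427.62$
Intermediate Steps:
$\frac{405650}{232 - 154 G} + \frac{119778}{M{\left(-290 \right)}} = \frac{405650}{232 - 28028} + \frac{119778}{-290} = \frac{405650}{232 - 28028} + 119778 \left(- \frac{1}{290}\right) = \frac{405650}{-27796} - \frac{59889}{145} = 405650 \left(- \frac{1}{27796}\right) - \frac{59889}{145} = - \frac{202825}{13898} - \frac{59889}{145} = - \frac{861746947}{2015210}$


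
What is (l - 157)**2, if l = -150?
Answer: 94249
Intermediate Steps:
(l - 157)**2 = (-150 - 157)**2 = (-307)**2 = 94249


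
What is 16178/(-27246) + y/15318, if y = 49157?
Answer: 181919503/69559038 ≈ 2.6153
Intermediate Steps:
16178/(-27246) + y/15318 = 16178/(-27246) + 49157/15318 = 16178*(-1/27246) + 49157*(1/15318) = -8089/13623 + 49157/15318 = 181919503/69559038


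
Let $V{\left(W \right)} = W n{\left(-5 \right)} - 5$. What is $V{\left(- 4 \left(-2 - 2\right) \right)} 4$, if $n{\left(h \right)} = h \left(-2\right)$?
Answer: $620$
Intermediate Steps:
$n{\left(h \right)} = - 2 h$
$V{\left(W \right)} = -5 + 10 W$ ($V{\left(W \right)} = W \left(\left(-2\right) \left(-5\right)\right) - 5 = W 10 - 5 = 10 W - 5 = -5 + 10 W$)
$V{\left(- 4 \left(-2 - 2\right) \right)} 4 = \left(-5 + 10 \left(- 4 \left(-2 - 2\right)\right)\right) 4 = \left(-5 + 10 \left(\left(-4\right) \left(-4\right)\right)\right) 4 = \left(-5 + 10 \cdot 16\right) 4 = \left(-5 + 160\right) 4 = 155 \cdot 4 = 620$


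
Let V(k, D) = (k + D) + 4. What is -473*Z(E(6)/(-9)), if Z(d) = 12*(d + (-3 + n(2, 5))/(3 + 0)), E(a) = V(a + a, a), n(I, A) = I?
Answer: 47300/3 ≈ 15767.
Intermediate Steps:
V(k, D) = 4 + D + k (V(k, D) = (D + k) + 4 = 4 + D + k)
E(a) = 4 + 3*a (E(a) = 4 + a + (a + a) = 4 + a + 2*a = 4 + 3*a)
Z(d) = -4 + 12*d (Z(d) = 12*(d + (-3 + 2)/(3 + 0)) = 12*(d - 1/3) = 12*(-1/3 + d) = -4 + 12*d)
-473*Z(E(6)/(-9)) = -473*(-4 + 12*((4 + 3*6)/(-9))) = -473*(-4 + 12*((4 + 18)*(-1/9))) = -473*(-4 + 12*(22*(-1/9))) = -473*(-4 + 12*(-22/9)) = -473*(-4 - 88/3) = -473*(-100/3) = 47300/3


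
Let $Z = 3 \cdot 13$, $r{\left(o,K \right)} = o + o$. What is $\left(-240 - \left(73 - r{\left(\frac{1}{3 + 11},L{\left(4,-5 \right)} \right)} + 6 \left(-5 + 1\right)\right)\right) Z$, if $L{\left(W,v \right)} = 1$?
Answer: $- \frac{78858}{7} \approx -11265.0$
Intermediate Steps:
$r{\left(o,K \right)} = 2 o$
$Z = 39$
$\left(-240 - \left(73 - r{\left(\frac{1}{3 + 11},L{\left(4,-5 \right)} \right)} + 6 \left(-5 + 1\right)\right)\right) Z = \left(-240 - \left(73 - \frac{2}{3 + 11} + 6 \left(-5 + 1\right)\right)\right) 39 = \left(-240 - \left(49 - \frac{1}{7}\right)\right) 39 = \left(-240 + \left(\left(2 \cdot \frac{1}{14} - 73\right) + 24\right)\right) 39 = \left(-240 + \left(\left(\frac{1}{7} - 73\right) + 24\right)\right) 39 = \left(-240 + \left(- \frac{510}{7} + 24\right)\right) 39 = \left(-240 - \frac{342}{7}\right) 39 = \left(- \frac{2022}{7}\right) 39 = - \frac{78858}{7}$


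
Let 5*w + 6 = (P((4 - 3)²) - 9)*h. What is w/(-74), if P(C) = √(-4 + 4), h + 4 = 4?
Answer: 3/185 ≈ 0.016216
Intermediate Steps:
h = 0 (h = -4 + 4 = 0)
P(C) = 0 (P(C) = √0 = 0)
w = -6/5 (w = -6/5 + ((0 - 9)*0)/5 = -6/5 + (-9*0)/5 = -6/5 + (⅕)*0 = -6/5 + 0 = -6/5 ≈ -1.2000)
w/(-74) = -6/5/(-74) = -6/5*(-1/74) = 3/185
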